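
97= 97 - 0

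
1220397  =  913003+307394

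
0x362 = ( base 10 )866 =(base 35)oq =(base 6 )4002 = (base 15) 3cb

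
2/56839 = 2/56839 = 0.00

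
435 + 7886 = 8321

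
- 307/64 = -5+13/64 = - 4.80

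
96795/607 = 96795/607  =  159.46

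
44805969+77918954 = 122724923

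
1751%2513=1751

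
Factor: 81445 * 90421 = 5^1*7^1 * 13^1* 19^1*179^1*4759^1 = 7364338345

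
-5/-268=5/268 = 0.02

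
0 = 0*993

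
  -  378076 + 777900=399824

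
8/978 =4/489 = 0.01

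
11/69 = 11/69 = 0.16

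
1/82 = 1/82 = 0.01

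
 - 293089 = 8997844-9290933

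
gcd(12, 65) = 1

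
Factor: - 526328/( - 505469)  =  2^3*11^1*5981^1*505469^( - 1)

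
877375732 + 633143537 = 1510519269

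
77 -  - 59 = 136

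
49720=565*88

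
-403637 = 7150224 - 7553861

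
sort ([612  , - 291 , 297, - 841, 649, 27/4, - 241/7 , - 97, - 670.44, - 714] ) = [ - 841 , - 714, - 670.44 , - 291,  -  97, - 241/7,27/4 , 297, 612, 649] 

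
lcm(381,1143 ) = 1143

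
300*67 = 20100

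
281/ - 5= - 281/5   =  -56.20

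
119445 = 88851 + 30594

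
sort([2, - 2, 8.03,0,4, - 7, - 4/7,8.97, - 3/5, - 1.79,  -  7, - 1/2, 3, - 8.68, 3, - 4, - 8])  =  [ - 8.68,- 8, -7, - 7, - 4, - 2, - 1.79, - 3/5,  -  4/7, - 1/2,0,2, 3,3,4, 8.03, 8.97]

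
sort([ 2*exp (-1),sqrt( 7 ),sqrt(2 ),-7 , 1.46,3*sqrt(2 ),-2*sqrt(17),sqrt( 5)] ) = [  -  2*sqrt(17), - 7,2*exp( - 1 ), sqrt(2 ),1.46 , sqrt(5)  ,  sqrt(7) , 3*sqrt(2 )] 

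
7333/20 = 366 + 13/20  =  366.65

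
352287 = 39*9033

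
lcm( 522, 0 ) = 0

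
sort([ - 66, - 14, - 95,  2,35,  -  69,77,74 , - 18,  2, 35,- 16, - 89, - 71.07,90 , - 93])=[ - 95, - 93, - 89, - 71.07, - 69,-66, - 18,-16,-14,  2,2,  35, 35, 74, 77,90]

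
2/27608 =1/13804 = 0.00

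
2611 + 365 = 2976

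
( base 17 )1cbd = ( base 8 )20605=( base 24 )ELD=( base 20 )1191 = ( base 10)8581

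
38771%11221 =5108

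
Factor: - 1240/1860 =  - 2^1*3^( - 1)= -2/3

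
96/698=48/349 = 0.14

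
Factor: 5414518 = 2^1 * 127^1 * 21317^1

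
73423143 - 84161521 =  - 10738378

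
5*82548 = 412740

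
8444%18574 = 8444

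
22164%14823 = 7341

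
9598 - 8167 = 1431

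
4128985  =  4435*931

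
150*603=90450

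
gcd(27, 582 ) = 3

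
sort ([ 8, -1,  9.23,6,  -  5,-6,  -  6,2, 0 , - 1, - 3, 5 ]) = [  -  6, - 6, - 5, - 3,  -  1,-1, 0 , 2,5, 6,8,9.23 ]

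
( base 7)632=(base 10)317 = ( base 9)382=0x13D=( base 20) FH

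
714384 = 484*1476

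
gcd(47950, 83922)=2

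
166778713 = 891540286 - 724761573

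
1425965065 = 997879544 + 428085521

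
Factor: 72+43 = 5^1*23^1 =115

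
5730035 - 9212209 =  - 3482174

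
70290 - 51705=18585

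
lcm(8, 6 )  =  24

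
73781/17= 4340 + 1/17 = 4340.06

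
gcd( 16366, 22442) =98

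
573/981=191/327= 0.58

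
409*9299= 3803291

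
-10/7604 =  -1+3797/3802=   - 0.00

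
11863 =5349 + 6514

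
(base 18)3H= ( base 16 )47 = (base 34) 23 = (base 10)71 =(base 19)3E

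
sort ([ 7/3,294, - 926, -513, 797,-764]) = [ - 926, - 764, - 513,7/3,294,797 ] 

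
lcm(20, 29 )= 580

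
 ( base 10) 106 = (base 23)4e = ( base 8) 152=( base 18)5G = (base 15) 71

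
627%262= 103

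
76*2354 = 178904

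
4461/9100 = 4461/9100 = 0.49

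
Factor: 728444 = 2^2*182111^1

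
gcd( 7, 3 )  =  1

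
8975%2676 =947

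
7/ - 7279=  - 1  +  7272/7279  =  -0.00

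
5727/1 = 5727=5727.00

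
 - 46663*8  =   - 373304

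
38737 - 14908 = 23829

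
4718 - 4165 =553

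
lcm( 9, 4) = 36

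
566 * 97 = 54902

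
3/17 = 3/17 = 0.18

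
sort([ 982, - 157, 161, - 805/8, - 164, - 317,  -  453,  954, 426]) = [ - 453 ,-317, - 164, - 157, - 805/8,161, 426, 954,982 ]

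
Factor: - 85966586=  - 2^1*17^1*41^1 * 83^1*743^1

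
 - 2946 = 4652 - 7598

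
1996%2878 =1996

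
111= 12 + 99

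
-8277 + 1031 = -7246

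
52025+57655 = 109680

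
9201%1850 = 1801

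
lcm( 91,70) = 910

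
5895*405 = 2387475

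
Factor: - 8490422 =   -  2^1*89^1*47699^1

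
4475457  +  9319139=13794596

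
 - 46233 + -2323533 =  - 2369766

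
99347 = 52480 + 46867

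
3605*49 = 176645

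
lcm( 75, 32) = 2400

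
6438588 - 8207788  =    -  1769200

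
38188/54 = 707 + 5/27 = 707.19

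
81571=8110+73461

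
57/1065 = 19/355 = 0.05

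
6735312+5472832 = 12208144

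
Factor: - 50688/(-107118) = 2^8 * 541^(-1) = 256/541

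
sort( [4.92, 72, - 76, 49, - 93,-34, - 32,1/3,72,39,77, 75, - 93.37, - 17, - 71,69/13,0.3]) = [- 93.37, -93, -76, - 71,  -  34, - 32,-17, 0.3,1/3,4.92,69/13, 39,  49,72,72,75, 77]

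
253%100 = 53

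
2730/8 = 341+1/4=341.25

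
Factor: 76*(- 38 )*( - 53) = 153064 = 2^3*19^2*53^1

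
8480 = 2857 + 5623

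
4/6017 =4/6017= 0.00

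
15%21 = 15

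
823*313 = 257599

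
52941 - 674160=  - 621219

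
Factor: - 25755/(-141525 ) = 3^( - 1 ) * 5^(  -  1)*37^(-1 )*101^1 = 101/555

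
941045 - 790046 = 150999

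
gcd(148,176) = 4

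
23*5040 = 115920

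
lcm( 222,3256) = 9768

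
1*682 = 682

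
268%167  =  101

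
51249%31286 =19963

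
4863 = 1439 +3424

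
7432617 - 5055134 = 2377483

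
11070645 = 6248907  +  4821738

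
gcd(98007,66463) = 1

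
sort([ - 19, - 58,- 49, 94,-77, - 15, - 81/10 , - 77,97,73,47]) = [ - 77, - 77,-58, - 49, - 19, - 15, -81/10, 47,73,94 , 97]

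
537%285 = 252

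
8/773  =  8/773 = 0.01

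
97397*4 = 389588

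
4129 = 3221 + 908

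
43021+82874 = 125895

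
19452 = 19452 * 1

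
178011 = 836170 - 658159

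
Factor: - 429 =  - 3^1*11^1*13^1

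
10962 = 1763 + 9199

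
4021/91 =44 + 17/91 = 44.19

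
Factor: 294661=17^1*17333^1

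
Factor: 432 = 2^4* 3^3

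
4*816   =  3264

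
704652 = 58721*12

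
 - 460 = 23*(- 20 ) 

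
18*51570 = 928260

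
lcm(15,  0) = 0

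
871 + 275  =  1146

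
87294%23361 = 17211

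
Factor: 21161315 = 5^1*7^1 * 604609^1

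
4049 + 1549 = 5598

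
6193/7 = 884 + 5/7 = 884.71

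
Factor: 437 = 19^1*23^1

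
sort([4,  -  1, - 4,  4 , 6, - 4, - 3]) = [  -  4, - 4,-3, -1, 4, 4, 6]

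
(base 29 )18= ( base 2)100101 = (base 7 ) 52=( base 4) 211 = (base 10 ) 37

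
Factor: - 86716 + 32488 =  - 54228 =- 2^2*3^1 * 4519^1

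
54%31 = 23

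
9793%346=105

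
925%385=155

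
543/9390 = 181/3130 = 0.06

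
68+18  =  86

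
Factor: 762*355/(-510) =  - 17^( - 1)*71^1*127^1 = -9017/17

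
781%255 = 16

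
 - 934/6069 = - 934/6069 = - 0.15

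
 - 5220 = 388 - 5608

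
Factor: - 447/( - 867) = 149/289 = 17^( -2 )*149^1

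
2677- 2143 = 534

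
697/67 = 10 + 27/67 = 10.40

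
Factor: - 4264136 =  - 2^3*373^1*1429^1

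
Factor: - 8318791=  - 13^1 * 639907^1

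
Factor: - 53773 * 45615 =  - 3^1*5^1*3041^1*53773^1 = - 2452855395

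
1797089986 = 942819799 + 854270187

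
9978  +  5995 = 15973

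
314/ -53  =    -  314/53 = - 5.92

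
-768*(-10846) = 8329728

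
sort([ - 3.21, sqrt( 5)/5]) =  [ - 3.21, sqrt(5)/5] 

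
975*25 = 24375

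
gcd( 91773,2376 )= 297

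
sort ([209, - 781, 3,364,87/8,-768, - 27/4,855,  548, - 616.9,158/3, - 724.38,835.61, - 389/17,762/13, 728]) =[ - 781, - 768, - 724.38, - 616.9, - 389/17,-27/4, 3, 87/8,  158/3,762/13, 209, 364,548  ,  728,835.61, 855]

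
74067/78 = 949+15/26 = 949.58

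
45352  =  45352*1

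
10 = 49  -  39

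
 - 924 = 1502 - 2426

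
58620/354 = 165 + 35/59 = 165.59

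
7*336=2352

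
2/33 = 2/33=0.06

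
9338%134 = 92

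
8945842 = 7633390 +1312452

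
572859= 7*81837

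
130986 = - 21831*( - 6) 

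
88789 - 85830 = 2959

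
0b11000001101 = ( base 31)1iu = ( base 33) 1DV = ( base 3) 2010101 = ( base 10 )1549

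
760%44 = 12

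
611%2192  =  611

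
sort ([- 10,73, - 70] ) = [ - 70,-10,73] 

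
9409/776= 97/8 = 12.12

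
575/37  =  575/37 = 15.54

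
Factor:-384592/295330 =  - 192296/147665 = -2^3*5^( - 1 ) * 7^( - 1)*13^1* 43^2*4219^(- 1)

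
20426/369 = 20426/369 = 55.36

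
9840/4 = 2460=2460.00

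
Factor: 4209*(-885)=  -  3724965 = - 3^2*5^1*23^1*59^1*61^1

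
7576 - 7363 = 213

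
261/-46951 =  - 9/1619 = - 0.01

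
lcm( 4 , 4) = 4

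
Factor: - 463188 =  - 2^2*3^1*11^3*29^1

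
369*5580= 2059020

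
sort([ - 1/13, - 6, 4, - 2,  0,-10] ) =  [-10 , - 6, - 2, - 1/13, 0,4] 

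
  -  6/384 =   -  1 + 63/64 = -0.02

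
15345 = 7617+7728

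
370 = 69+301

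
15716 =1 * 15716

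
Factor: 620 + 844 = 2^3* 3^1*61^1 = 1464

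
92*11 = 1012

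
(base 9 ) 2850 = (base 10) 2151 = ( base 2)100001100111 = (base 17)779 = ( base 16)867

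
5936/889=848/127 = 6.68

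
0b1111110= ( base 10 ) 126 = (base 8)176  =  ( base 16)7E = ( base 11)105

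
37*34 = 1258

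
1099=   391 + 708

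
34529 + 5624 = 40153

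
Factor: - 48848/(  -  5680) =43/5 = 5^( - 1 )*43^1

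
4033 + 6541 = 10574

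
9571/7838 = 9571/7838 = 1.22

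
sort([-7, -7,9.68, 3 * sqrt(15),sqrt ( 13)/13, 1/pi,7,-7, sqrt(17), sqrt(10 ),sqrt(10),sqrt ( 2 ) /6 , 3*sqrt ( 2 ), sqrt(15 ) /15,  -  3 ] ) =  [ - 7 , - 7, - 7 ,-3,  sqrt(2 ) /6, sqrt( 15)/15,sqrt( 13)/13 , 1/pi, sqrt(10),  sqrt(10 ), sqrt ( 17),3*sqrt( 2) , 7,9.68,3 * sqrt(15)] 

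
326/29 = 326/29 = 11.24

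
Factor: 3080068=2^2*23^1*33479^1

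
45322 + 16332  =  61654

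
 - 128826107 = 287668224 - 416494331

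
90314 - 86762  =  3552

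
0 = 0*26833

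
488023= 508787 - 20764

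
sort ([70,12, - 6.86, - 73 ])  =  [  -  73,  -  6.86, 12, 70 ] 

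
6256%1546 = 72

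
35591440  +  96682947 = 132274387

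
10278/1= 10278 = 10278.00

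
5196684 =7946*654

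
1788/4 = 447 = 447.00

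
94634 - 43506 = 51128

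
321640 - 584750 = -263110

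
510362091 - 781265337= -270903246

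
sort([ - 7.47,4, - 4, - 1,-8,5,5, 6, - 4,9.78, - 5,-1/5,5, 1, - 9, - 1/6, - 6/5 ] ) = [ - 9, - 8,-7.47, - 5, - 4,-4, - 6/5, - 1, - 1/5, - 1/6,1 , 4,5, 5, 5,6, 9.78 ]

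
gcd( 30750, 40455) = 15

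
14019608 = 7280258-- 6739350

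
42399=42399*1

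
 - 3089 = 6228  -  9317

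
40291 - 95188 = -54897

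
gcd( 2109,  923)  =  1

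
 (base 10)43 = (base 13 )34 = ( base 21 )21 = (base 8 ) 53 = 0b101011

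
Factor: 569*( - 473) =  - 11^1*43^1*569^1 = -269137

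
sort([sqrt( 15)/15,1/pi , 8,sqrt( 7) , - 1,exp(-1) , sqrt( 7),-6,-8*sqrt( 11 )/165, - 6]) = [ - 6,-6,-1, - 8*sqrt( 11)/165,sqrt( 15)/15, 1/pi,exp( - 1 ),sqrt (7 ),  sqrt(7), 8]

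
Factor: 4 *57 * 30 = 6840  =  2^3*3^2*5^1 * 19^1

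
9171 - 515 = 8656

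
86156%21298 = 964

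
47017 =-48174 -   -  95191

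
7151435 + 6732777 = 13884212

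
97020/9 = 10780 = 10780.00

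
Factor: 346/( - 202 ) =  -101^(  -  1 )*173^1  =  -  173/101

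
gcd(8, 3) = 1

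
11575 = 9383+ 2192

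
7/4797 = 7/4797 = 0.00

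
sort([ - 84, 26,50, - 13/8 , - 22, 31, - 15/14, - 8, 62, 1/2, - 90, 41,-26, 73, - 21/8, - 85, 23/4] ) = [ - 90, - 85,  -  84 , - 26, - 22, - 8, - 21/8 , - 13/8 ,  -  15/14, 1/2, 23/4, 26 , 31,41,50,62, 73]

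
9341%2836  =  833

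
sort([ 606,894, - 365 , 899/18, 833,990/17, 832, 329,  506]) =[ - 365,899/18,  990/17,  329,506,606,832, 833,894]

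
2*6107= 12214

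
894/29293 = 894/29293 = 0.03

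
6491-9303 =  - 2812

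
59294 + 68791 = 128085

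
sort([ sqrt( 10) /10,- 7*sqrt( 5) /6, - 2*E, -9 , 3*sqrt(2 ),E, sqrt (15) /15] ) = [-9,-2 *E, - 7*sqrt( 5 ) /6,sqrt( 15)/15,sqrt( 10) /10,E,3 *sqrt( 2)] 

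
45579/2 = 45579/2=22789.50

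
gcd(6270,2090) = 2090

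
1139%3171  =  1139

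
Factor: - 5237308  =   - 2^2*727^1*1801^1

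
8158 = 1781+6377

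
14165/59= 14165/59 = 240.08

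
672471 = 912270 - 239799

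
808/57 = 808/57 = 14.18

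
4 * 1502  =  6008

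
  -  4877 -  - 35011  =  30134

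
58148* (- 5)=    - 290740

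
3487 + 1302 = 4789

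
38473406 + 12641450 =51114856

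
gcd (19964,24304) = 868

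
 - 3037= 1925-4962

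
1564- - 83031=84595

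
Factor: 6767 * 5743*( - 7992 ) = -2^3 * 3^3*37^1*67^1*101^1*5743^1 = - 310592144952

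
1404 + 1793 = 3197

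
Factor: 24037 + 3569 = 27606  =  2^1*3^1 *43^1*107^1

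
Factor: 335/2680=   1/8=2^(-3)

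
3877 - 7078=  - 3201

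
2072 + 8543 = 10615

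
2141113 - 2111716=29397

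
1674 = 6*279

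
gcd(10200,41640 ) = 120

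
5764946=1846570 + 3918376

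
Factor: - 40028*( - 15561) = 622875708 = 2^2*3^2  *  7^1*13^1*19^1*10007^1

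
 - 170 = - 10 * 17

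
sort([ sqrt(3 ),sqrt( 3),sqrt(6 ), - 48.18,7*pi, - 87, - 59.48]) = [ - 87,- 59.48, - 48.18,sqrt(3),sqrt(3 ),sqrt(6),7 * pi] 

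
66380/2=33190 = 33190.00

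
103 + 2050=2153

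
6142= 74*83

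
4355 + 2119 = 6474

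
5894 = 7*842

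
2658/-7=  - 2658/7 =- 379.71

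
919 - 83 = 836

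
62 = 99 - 37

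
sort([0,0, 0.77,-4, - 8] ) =[ - 8, - 4, 0  ,  0, 0.77] 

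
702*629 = 441558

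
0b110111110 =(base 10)446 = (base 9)545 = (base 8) 676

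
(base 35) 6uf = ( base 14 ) 30d1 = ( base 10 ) 8415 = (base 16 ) 20DF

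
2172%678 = 138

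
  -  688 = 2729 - 3417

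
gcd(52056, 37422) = 54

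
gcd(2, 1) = 1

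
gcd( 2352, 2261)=7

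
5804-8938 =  - 3134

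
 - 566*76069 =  - 43055054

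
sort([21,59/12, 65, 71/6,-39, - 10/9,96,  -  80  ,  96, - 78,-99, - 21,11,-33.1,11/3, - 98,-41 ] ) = [ - 99, - 98 , - 80, - 78, - 41, - 39, - 33.1,-21, - 10/9, 11/3,59/12, 11 , 71/6, 21,65, 96, 96] 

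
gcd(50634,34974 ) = 522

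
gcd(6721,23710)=1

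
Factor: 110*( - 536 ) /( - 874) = 2^3*5^1*11^1 * 19^ ( - 1)*23^( - 1)*67^1 = 29480/437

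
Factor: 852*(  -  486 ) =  -414072= - 2^3*3^6*71^1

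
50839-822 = 50017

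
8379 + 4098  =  12477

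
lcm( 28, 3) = 84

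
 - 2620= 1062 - 3682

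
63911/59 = 1083 + 14/59 = 1083.24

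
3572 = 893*4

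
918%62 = 50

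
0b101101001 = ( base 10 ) 361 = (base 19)100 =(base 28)cp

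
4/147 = 4/147= 0.03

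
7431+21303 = 28734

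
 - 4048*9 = -36432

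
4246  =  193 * 22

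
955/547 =1  +  408/547 = 1.75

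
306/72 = 17/4= 4.25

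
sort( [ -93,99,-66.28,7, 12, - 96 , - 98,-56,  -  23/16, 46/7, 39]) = [-98 ,-96 , - 93,-66.28,-56,-23/16 , 46/7, 7, 12,39, 99 ]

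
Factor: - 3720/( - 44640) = 2^( - 2)*3^ ( - 1) = 1/12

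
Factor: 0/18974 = 0 = 0^1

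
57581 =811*71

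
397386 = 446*891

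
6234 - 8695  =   - 2461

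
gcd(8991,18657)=27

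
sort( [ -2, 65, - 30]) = [ - 30, - 2, 65] 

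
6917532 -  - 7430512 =14348044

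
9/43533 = 1/4837= 0.00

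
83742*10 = 837420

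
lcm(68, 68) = 68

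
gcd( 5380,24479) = 269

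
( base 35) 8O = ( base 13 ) 1A5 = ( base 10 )304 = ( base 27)B7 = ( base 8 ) 460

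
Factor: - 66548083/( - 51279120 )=2^( - 4 )*3^(-2)*5^( - 1 )*7^1*67^( - 1)*173^1*179^1*307^1 * 1063^( - 1 ) 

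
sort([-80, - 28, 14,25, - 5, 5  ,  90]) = [ -80,  -  28,- 5,5, 14,25, 90]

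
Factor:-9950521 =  - 7^1*37^1 * 103^1*373^1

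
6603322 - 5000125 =1603197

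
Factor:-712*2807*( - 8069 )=16126574296  =  2^3*7^1*89^1*401^1*8069^1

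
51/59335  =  51/59335 = 0.00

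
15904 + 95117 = 111021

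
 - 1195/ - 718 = 1 + 477/718 = 1.66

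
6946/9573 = 6946/9573 = 0.73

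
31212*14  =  436968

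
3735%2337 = 1398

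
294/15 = 19 + 3/5=19.60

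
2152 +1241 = 3393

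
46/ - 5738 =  - 23/2869  =  - 0.01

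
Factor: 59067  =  3^2 *6563^1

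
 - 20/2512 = - 5/628 = - 0.01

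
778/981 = 778/981  =  0.79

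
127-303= - 176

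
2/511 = 2/511 = 0.00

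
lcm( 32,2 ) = 32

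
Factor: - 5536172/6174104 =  - 1384043/1543526 = -  2^( - 1) * 771763^( - 1)*1384043^1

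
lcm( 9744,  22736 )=68208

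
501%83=3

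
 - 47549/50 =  - 951 + 1/50 = -  950.98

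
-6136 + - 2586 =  -8722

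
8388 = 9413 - 1025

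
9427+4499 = 13926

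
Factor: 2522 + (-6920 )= -2^1*3^1 * 733^1 = -4398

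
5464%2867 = 2597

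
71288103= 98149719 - 26861616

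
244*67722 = 16524168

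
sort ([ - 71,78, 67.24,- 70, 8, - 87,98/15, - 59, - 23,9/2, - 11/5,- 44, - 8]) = [ - 87, - 71, -70, - 59, - 44, - 23, - 8, - 11/5,9/2,98/15,8,  67.24,78 ] 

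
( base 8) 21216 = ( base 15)294B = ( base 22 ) I62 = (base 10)8846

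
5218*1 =5218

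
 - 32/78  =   - 1 + 23/39 = - 0.41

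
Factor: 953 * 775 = 5^2*31^1 * 953^1 = 738575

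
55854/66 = 9309/11 = 846.27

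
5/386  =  5/386 =0.01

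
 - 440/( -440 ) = 1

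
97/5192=97/5192 =0.02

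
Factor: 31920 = 2^4*3^1*5^1*7^1*19^1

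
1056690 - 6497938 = - 5441248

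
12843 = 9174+3669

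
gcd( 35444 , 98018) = 2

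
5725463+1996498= 7721961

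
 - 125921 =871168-997089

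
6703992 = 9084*738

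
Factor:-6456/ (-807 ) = 2^3 = 8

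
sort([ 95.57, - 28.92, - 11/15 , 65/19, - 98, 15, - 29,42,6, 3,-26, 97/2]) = [ - 98,-29, - 28.92, - 26,-11/15,3,65/19, 6,15,  42, 97/2, 95.57]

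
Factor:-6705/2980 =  - 9/4 = - 2^(-2 )*3^2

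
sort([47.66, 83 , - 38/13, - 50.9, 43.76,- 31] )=[ - 50.9, - 31, - 38/13,43.76, 47.66,83]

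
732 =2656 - 1924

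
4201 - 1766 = 2435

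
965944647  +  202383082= 1168327729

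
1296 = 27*48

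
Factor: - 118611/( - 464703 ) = 3^2*23^1 * 811^( - 1) = 207/811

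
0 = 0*9750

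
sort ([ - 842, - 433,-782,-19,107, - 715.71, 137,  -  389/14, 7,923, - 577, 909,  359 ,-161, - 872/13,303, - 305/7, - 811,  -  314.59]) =[ - 842, - 811 , - 782,  -  715.71  ,-577, - 433, - 314.59, - 161,  -  872/13,- 305/7, - 389/14, - 19,7, 107, 137,303 , 359, 909,923 ]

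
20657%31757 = 20657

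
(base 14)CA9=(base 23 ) 4gh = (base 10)2501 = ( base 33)29Q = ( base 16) 9C5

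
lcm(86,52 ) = 2236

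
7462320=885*8432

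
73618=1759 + 71859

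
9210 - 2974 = 6236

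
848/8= 106 = 106.00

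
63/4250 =63/4250 = 0.01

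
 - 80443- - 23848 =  - 56595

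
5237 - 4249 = 988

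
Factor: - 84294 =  - 2^1*3^3 * 7^1*223^1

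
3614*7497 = 27094158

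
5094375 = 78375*65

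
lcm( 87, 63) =1827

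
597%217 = 163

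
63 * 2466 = 155358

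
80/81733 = 80/81733 = 0.00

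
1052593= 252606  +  799987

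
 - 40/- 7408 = 5/926 = 0.01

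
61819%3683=2891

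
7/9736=7/9736 = 0.00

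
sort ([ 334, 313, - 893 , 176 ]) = [ - 893,  176,  313,334]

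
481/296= 1 + 5/8 = 1.62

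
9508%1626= 1378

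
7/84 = 1/12  =  0.08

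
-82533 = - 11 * 7503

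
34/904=17/452 = 0.04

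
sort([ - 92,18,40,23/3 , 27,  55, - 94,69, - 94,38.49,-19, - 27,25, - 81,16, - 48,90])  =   [ - 94, - 94, -92,  -  81 , - 48, - 27, - 19 , 23/3,  16,18,25, 27, 38.49,40,55, 69,90] 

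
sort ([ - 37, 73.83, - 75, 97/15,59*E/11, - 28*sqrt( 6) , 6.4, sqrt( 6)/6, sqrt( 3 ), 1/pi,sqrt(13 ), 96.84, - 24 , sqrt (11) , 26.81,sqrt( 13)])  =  [ - 75, - 28*sqrt( 6 )  , - 37, - 24, 1/pi,sqrt(6) /6, sqrt( 3), sqrt (11),sqrt(13), sqrt (13),  6.4, 97/15, 59  *E/11, 26.81, 73.83, 96.84]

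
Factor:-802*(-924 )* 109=80774232= 2^3*3^1*7^1*11^1*109^1 *401^1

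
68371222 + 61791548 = 130162770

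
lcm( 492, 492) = 492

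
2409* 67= 161403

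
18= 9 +9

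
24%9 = 6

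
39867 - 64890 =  - 25023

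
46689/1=46689 = 46689.00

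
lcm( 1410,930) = 43710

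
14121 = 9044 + 5077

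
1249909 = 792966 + 456943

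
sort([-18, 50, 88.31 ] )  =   [ - 18, 50, 88.31]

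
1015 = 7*145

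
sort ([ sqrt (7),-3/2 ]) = [ - 3/2  ,  sqrt( 7 ) ] 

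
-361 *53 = -19133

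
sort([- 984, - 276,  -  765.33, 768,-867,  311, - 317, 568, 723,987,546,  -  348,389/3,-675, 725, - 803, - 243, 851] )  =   [-984,-867, - 803, - 765.33, - 675, - 348, - 317 , - 276, - 243,389/3, 311, 546, 568,723,  725, 768,851,987 ]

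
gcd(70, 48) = 2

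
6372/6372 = 1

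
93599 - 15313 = 78286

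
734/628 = 1 + 53/314 = 1.17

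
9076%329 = 193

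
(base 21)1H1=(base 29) rg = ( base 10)799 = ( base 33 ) o7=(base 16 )31f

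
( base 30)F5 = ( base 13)290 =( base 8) 707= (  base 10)455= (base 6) 2035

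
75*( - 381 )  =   - 28575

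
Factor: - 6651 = -3^2*739^1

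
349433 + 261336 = 610769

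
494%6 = 2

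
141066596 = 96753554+44313042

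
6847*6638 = 45450386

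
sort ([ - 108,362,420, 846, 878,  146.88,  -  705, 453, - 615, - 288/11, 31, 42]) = [ - 705, - 615, - 108, - 288/11 , 31,42, 146.88,362 , 420,453, 846 , 878]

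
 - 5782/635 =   -  10 + 568/635 = -9.11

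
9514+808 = 10322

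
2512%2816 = 2512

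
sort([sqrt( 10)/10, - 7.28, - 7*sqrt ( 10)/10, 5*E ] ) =[  -  7.28,-7*sqrt(10)/10, sqrt(10) /10,5*E ] 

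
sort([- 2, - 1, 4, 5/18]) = [ - 2,-1 , 5/18, 4] 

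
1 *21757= 21757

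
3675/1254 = 1225/418 = 2.93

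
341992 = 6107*56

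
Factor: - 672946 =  - 2^1 * 47^1*7159^1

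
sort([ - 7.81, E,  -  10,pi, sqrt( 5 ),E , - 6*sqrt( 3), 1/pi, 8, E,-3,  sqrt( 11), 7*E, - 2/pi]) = [ - 6*sqrt ( 3 ),  -  10, -7.81, - 3,-2/pi,1/pi, sqrt( 5) , E, E,E, pi,  sqrt( 11),8, 7*E ]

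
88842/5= 17768+2/5=17768.40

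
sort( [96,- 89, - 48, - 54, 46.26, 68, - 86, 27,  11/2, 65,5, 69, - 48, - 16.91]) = [ - 89, - 86, -54, - 48, - 48, - 16.91, 5, 11/2,  27,46.26, 65,68, 69, 96 ] 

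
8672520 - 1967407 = 6705113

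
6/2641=6/2641 =0.00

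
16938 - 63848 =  - 46910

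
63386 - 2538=60848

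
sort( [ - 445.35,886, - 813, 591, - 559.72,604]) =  [ - 813,  -  559.72, - 445.35, 591,  604, 886]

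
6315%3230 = 3085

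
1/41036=1/41036= 0.00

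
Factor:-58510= -2^1*5^1*5851^1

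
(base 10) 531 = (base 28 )ir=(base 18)1B9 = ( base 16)213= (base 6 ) 2243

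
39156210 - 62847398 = - 23691188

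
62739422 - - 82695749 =145435171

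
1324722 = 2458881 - 1134159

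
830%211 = 197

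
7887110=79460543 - 71573433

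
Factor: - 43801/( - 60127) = 43801^1*  60127^(-1 ) 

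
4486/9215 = 4486/9215 =0.49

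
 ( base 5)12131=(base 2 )1110010100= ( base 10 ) 916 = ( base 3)1020221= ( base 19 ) 2A4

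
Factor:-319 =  - 11^1*29^1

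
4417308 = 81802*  54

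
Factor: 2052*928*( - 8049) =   -  15327356544 =- 2^7*3^4*19^1*29^1*2683^1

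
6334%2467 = 1400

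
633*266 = 168378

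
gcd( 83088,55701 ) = 9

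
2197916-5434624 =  - 3236708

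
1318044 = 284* 4641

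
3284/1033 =3 + 185/1033  =  3.18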